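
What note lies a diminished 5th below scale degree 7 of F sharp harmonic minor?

A##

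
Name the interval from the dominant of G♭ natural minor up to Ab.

The dominant of Gb natural minor is Db.
Db up to Ab: letters D→A make it a fifth; 7 semitones makes it perfect.

perfect fifth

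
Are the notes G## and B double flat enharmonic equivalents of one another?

G## = pitch class 9 and Bbb = pitch class 9 — the same pitch class, so they are enharmonic equivalents.

Yes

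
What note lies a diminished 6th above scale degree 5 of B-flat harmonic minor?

Scale degree 5 of Bb harmonic minor is F.
A diminished sixth (7 semitones) above F lands on the letter D, giving Dbb.

Dbb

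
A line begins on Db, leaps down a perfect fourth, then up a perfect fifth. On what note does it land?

Eb

A perfect fourth down from Db is Ab (letter A, 5 semitones down).
A perfect fifth up from Ab is Eb (letter E, 7 semitones up).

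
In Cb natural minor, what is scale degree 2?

The Cb natural minor scale runs Cb Db Ebb Fb Gb Abb Bbb.
Degree 2 is Db.

Db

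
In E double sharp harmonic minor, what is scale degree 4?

A##

Degree 4 takes the letter 3 steps above E, which is A.
In harmonic minor, degree 4 sits 5 semitones above the tonic. E## + 5 semitones is pitch class 11, spelled on A as A##.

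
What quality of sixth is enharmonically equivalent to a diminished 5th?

doubly diminished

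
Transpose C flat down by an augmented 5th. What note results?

Fbb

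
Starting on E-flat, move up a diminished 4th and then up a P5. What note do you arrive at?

Ebb

A diminished fourth up from Eb is Abb (letter A, 4 semitones up).
A perfect fifth up from Abb is Ebb (letter E, 7 semitones up).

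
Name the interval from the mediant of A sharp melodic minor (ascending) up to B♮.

The mediant of A# melodic minor (ascending) is C#.
C# up to B: letters C→B make it a seventh; 10 semitones makes it minor.

minor seventh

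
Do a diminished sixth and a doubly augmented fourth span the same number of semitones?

A diminished sixth spans 7 semitones; a doubly augmented fourth spans 7.
They are enharmonically equivalent.

Yes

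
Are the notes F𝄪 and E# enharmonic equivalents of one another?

F## is pitch class 7; E# is pitch class 5.
The pitch classes differ (7 vs. 5), so they are not enharmonic equivalents.

No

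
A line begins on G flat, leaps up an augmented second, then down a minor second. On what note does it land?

An augmented second up from Gb is A (letter A, 3 semitones up).
A minor second down from A is G# (letter G, 1 semitone down).

G#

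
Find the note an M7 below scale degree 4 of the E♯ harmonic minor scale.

B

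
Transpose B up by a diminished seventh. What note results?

Ab

B up a major seventh is A#, so the target letter is A.
From B, a diminished seventh is 9 semitones up: Ab.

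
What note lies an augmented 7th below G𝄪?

A

G down a major seventh is Ab, so the target letter is A.
From G##, an augmented seventh is 12 semitones down: A.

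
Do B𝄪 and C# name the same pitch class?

B## is pitch class 1; C# is pitch class 1.
All spellings map to pitch class 1, so they are enharmonically equivalent.

Yes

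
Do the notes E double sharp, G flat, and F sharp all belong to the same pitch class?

Yes

E## = pitch class 6 and Gb = pitch class 6 and F# = pitch class 6 — the same pitch class, so they are enharmonic equivalents.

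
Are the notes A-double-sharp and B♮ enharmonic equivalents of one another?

Yes

A## = pitch class 11 and B = pitch class 11 — the same pitch class, so they are enharmonic equivalents.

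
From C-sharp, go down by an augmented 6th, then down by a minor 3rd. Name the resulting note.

C

An augmented sixth down from C# is Eb (letter E, 10 semitones down).
A minor third down from Eb is C (letter C, 3 semitones down).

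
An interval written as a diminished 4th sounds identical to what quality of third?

major

A diminished fourth spans 4 semitones.
A third spanning 4 semitones is major (the major third is 4).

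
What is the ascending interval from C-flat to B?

Counting letters C–D–E–F–G–A–B gives a seventh.
Cb→B = 12 semitones, 1 wider than the major seventh (11), so augmented.

augmented seventh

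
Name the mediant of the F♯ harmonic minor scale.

The F# harmonic minor scale runs F# G# A B C# D E#.
Degree 3 is A.

A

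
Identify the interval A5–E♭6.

Counting letters A–B–C–D–E gives a fifth.
A→Eb = 6 semitones, 1 narrower than the perfect fifth (7), so diminished.

diminished fifth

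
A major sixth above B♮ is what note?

A sixth above B lands on the letter G.
A major sixth spans 9 semitones, so B moves to pitch class 8. On the letter G that is G#.

G#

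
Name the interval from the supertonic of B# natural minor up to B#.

The supertonic of B# natural minor is C##.
C## up to B#: letters C→B make it a seventh; 10 semitones makes it minor.

minor seventh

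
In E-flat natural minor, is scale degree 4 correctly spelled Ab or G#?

Each scale degree takes a distinct letter name. Degree 4 of a scale on E must use the letter A.
Ab and G# are enharmonically the same pitch, but only Ab uses the letter A, so it is the correct spelling here.

Ab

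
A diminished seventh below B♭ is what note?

C#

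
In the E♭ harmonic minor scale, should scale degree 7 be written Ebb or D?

D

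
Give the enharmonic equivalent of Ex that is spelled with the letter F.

F#

E## is pitch class 6. The letter F alone is pitch class 5.
To reach pitch class 6 from F requires an offset of +1 semitone, i.e. sharp: F#.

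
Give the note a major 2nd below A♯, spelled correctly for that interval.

G#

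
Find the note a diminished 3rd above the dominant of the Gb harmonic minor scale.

Fbb

The dominant of Gb harmonic minor is Db.
A diminished third (2 semitones) above Db lands on the letter F, giving Fbb.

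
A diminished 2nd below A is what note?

A second below A lands on the letter G.
A diminished second spans 0 semitones, so A moves to pitch class 9. On the letter G that is G##.

G##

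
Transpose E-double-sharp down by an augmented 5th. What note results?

A#

E down a perfect fifth is A, so the target letter is A.
From E##, an augmented fifth is 8 semitones down: A#.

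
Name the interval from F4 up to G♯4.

Counting letters F–G gives a second.
F→G# = 3 semitones, 1 wider than the major second (2), so augmented.

augmented second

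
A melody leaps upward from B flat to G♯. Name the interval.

augmented sixth

Counting letters B–C–D–E–F–G gives a sixth.
Bb→G# = 10 semitones, 1 wider than the major sixth (9), so augmented.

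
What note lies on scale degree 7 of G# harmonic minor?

F##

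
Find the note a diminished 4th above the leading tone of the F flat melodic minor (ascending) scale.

The leading tone of Fb melodic minor (ascending) is Eb.
A diminished fourth (4 semitones) above Eb lands on the letter A, giving Abb.

Abb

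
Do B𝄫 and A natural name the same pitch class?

Yes

Bbb = pitch class 9 and A = pitch class 9 — the same pitch class, so they are enharmonic equivalents.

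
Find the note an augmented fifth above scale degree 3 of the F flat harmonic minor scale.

Eb

Scale degree 3 of Fb harmonic minor is Abb.
An augmented fifth (8 semitones) above Abb lands on the letter E, giving Eb.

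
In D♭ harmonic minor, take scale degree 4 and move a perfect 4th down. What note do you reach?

Scale degree 4 of Db harmonic minor is Gb.
A perfect fourth (5 semitones) below Gb lands on the letter D, giving Db.

Db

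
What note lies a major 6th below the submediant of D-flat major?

The submediant of Db major is Bb.
A major sixth (9 semitones) below Bb lands on the letter D, giving Db.

Db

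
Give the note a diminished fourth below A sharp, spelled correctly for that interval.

E##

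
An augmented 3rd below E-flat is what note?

Cbb

E down a major third is C, so the target letter is C.
From Eb, an augmented third is 5 semitones down: Cbb.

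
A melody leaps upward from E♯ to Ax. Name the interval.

augmented fourth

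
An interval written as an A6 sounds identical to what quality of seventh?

minor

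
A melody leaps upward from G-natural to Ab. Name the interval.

The letter names run G→A, a span of 1 letter step, so the interval is some kind of second.
G to Ab is 1 semitone. A major second is 2, so 1 makes it minor.

minor second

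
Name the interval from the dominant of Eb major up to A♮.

The dominant of Eb major is Bb.
Bb up to A: letters B→A make it a seventh; 11 semitones makes it major.

major seventh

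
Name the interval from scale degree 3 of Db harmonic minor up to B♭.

augmented fourth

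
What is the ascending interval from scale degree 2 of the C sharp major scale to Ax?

augmented fifth

Scale degree 2 of C# major is D#.
D# up to A##: letters D→A make it a fifth; 8 semitones makes it augmented.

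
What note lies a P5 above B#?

F##

A fifth above B lands on the letter F.
A perfect fifth spans 7 semitones, so B# moves to pitch class 7. On the letter F that is F##.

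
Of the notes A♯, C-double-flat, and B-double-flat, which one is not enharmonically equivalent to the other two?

In 12-tone equal temperament, enharmonic equivalents share a pitch class. A# is pitch class 10; Cbb is pitch class 10; Bbb is pitch class 9.
A# and Cbb share pitch class 10, while Bbb is pitch class 9.

Bbb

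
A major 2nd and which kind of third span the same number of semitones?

diminished

A major second spans 2 semitones.
A third spanning 2 semitones is diminished (the major third is 4).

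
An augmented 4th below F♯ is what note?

C

F down a perfect fourth is C, so the target letter is C.
From F#, an augmented fourth is 6 semitones down: C.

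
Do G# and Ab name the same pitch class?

Yes

G# is pitch class 8; Ab is pitch class 8.
All spellings map to pitch class 8, so they are enharmonically equivalent.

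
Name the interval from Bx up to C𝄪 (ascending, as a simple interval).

minor second

The letter names run B→C, a span of 1 letter step, so the interval is some kind of second.
B## to C## is 1 semitone. A major second is 2, so 1 makes it minor.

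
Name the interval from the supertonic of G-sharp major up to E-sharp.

perfect fifth

The supertonic of G# major is A#.
A# up to E#: letters A→E make it a fifth; 7 semitones makes it perfect.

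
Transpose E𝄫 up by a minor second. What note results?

A second above E lands on the letter F.
A minor second spans 1 semitone, so Ebb moves to pitch class 3. On the letter F that is Fbb.

Fbb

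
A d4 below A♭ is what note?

A fourth below A lands on the letter E.
A diminished fourth spans 4 semitones, so Ab moves to pitch class 4. On the letter E that is E.

E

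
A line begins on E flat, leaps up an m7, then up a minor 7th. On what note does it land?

Cb

A minor seventh up from Eb is Db (letter D, 10 semitones up).
A minor seventh up from Db is Cb (letter C, 10 semitones up).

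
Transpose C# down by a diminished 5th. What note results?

A fifth below C lands on the letter F.
A diminished fifth spans 6 semitones, so C# moves to pitch class 7. On the letter F that is F##.

F##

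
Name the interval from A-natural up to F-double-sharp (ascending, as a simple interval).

augmented sixth

The letter names run A→F, a span of 5 letter steps, so the interval is some kind of sixth.
A to F## is 10 semitones. A major sixth is 9, so 10 makes it augmented.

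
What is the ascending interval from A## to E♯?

diminished fifth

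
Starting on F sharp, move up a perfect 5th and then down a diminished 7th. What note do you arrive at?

D##

A perfect fifth up from F# is C# (letter C, 7 semitones up).
A diminished seventh down from C# is D## (letter D, 9 semitones down).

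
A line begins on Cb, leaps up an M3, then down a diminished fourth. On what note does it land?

B

A major third up from Cb is Eb (letter E, 4 semitones up).
A diminished fourth down from Eb is B (letter B, 4 semitones down).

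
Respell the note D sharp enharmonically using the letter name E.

Eb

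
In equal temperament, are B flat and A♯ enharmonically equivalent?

Bb is pitch class 10; A# is pitch class 10.
All spellings map to pitch class 10, so they are enharmonically equivalent.

Yes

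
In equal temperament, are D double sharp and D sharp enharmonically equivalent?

No

D## is pitch class 4; D# is pitch class 3.
The pitch classes differ (4 vs. 3), so they are not enharmonic equivalents.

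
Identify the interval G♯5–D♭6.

doubly diminished fifth

The letter names run G→D, a span of 4 letter steps, so the interval is some kind of fifth.
G# to Db is 5 semitones. A perfect fifth is 7, so 5 makes it doubly diminished.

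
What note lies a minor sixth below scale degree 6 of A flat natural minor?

Scale degree 6 of Ab natural minor is Fb.
A minor sixth (8 semitones) below Fb lands on the letter A, giving Ab.

Ab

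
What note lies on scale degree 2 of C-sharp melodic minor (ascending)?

D#

The C# melodic minor (ascending) scale runs C# D# E F# G# A# B#.
Degree 2 is D#.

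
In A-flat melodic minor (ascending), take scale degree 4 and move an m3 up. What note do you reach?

Fb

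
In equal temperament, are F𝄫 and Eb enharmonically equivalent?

Yes

Fbb is pitch class 3; Eb is pitch class 3.
All spellings map to pitch class 3, so they are enharmonically equivalent.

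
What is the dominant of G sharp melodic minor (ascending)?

Degree 5 takes the letter 4 steps above G, which is D.
In melodic minor (ascending), degree 5 sits 7 semitones above the tonic. G# + 7 semitones is pitch class 3, spelled on D as D#.

D#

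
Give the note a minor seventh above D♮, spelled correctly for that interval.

D up a major seventh is C#, so the target letter is C.
From D, a minor seventh is 10 semitones up: C.

C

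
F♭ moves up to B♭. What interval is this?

The letter names run F→B, a span of 3 letter steps, so the interval is some kind of fourth.
Fb to Bb is 6 semitones. A perfect fourth is 5, so 6 makes it augmented.

augmented fourth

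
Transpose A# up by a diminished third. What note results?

C

A up a major third is C#, so the target letter is C.
From A#, a diminished third is 2 semitones up: C.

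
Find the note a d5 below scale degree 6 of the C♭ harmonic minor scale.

Db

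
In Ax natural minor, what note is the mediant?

C##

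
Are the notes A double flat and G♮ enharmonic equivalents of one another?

Yes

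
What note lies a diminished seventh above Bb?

B up a major seventh is A#, so the target letter is A.
From Bb, a diminished seventh is 9 semitones up: Abb.

Abb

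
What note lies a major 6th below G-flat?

Bbb

A sixth below G lands on the letter B.
A major sixth spans 9 semitones, so Gb moves to pitch class 9. On the letter B that is Bbb.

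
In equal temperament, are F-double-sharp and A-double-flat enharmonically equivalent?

Yes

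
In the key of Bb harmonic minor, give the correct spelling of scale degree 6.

Gb

Degree 6 takes the letter 5 steps above B, which is G.
In harmonic minor, degree 6 sits 8 semitones above the tonic. Bb + 8 semitones is pitch class 6, spelled on G as Gb.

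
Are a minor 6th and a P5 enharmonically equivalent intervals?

A minor sixth spans 8 semitones; a perfect fifth spans 7.
The spans differ, so they are not enharmonic equivalents.

No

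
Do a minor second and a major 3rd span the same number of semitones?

No

A minor second spans 1 semitone; a major third spans 4.
The spans differ, so they are not enharmonic equivalents.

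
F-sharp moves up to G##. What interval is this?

augmented second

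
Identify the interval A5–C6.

minor third

Counting letters A–B–C gives a third.
A→C = 3 semitones, 1 narrower than the major third (4), so minor.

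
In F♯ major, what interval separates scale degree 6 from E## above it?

augmented second

Scale degree 6 of F# major is D#.
D# up to E##: letters D→E make it a second; 3 semitones makes it augmented.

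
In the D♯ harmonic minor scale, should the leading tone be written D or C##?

C##

Each scale degree takes a distinct letter name. Degree 7 of a scale on D must use the letter C.
C## and D are enharmonically the same pitch, but only C## uses the letter C, so it is the correct spelling here.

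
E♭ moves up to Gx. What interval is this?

doubly augmented third

Counting letters E–F–G gives a third.
Eb→G## = 6 semitones, 2 wider than the major third (4), so doubly augmented.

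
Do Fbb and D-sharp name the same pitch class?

Fbb = pitch class 3 and D# = pitch class 3 — the same pitch class, so they are enharmonic equivalents.

Yes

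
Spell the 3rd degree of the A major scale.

C#

The A major scale runs A B C# D E F# G#.
Degree 3 is C#.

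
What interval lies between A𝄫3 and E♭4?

Counting letters A–B–C–D–E gives a fifth.
Abb→Eb = 8 semitones, 1 wider than the perfect fifth (7), so augmented.

augmented fifth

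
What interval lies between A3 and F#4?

major sixth

The letter names run A→F, a span of 5 letter steps, so the interval is some kind of sixth.
A to F# is 9 semitones. A major sixth is 9, so 9 makes it major.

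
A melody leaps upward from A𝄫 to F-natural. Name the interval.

augmented sixth

Counting letters A–B–C–D–E–F gives a sixth.
Abb→F = 10 semitones, 1 wider than the major sixth (9), so augmented.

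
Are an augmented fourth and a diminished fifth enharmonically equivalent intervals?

Yes

An augmented fourth spans 6 semitones; a diminished fifth spans 6.
They are enharmonically equivalent.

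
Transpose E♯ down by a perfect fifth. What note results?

A#

E down a perfect fifth is A, so the target letter is A.
From E#, a perfect fifth is 7 semitones down: A#.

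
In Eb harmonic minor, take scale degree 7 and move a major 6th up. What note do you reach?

B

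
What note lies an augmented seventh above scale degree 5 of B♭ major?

E#

Scale degree 5 of Bb major is F.
An augmented seventh (12 semitones) above F lands on the letter E, giving E#.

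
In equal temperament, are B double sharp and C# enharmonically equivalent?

B## = pitch class 1 and C# = pitch class 1 — the same pitch class, so they are enharmonic equivalents.

Yes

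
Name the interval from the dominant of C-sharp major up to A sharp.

The dominant of C# major is G#.
G# up to A#: letters G→A make it a second; 2 semitones makes it major.

major second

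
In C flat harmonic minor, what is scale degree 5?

Gb

Degree 5 takes the letter 4 steps above C, which is G.
In harmonic minor, degree 5 sits 7 semitones above the tonic. Cb + 7 semitones is pitch class 6, spelled on G as Gb.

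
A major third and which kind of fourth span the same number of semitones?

A major third spans 4 semitones.
A fourth spanning 4 semitones is diminished (the perfect fourth is 5).

diminished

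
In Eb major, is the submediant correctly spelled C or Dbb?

C

Each scale degree takes a distinct letter name. Degree 6 of a scale on E must use the letter C.
C and Dbb are enharmonically the same pitch, but only C uses the letter C, so it is the correct spelling here.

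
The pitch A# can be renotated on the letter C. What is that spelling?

A# is pitch class 10. The letter C alone is pitch class 0.
To reach pitch class 10 from C requires an offset of -2 semitones, i.e. double flat: Cbb.

Cbb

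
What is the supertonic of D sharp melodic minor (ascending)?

E#

Degree 2 takes the letter 1 step above D, which is E.
In melodic minor (ascending), degree 2 sits 2 semitones above the tonic. D# + 2 semitones is pitch class 5, spelled on E as E#.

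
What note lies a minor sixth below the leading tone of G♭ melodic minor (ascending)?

A

The leading tone of Gb melodic minor (ascending) is F.
A minor sixth (8 semitones) below F lands on the letter A, giving A.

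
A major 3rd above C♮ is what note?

E

C up a major third is E, so the target letter is E.
From C, a major third is 4 semitones up: E.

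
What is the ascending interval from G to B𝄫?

diminished third

The letter names run G→B, a span of 2 letter steps, so the interval is some kind of third.
G to Bbb is 2 semitones. A major third is 4, so 2 makes it diminished.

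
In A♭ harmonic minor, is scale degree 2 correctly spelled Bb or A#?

Each scale degree takes a distinct letter name. Degree 2 of a scale on A must use the letter B.
Bb and A# are enharmonically the same pitch, but only Bb uses the letter B, so it is the correct spelling here.

Bb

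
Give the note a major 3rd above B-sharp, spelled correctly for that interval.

D##

A third above B lands on the letter D.
A major third spans 4 semitones, so B# moves to pitch class 4. On the letter D that is D##.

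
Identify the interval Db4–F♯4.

augmented third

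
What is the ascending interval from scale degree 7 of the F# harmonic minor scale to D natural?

Scale degree 7 of F# harmonic minor is E#.
E# up to D: letters E→D make it a seventh; 9 semitones makes it diminished.

diminished seventh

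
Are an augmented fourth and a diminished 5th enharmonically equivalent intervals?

Yes

An augmented fourth spans 6 semitones; a diminished fifth spans 6.
They are enharmonically equivalent.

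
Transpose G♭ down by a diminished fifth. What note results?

C

G down a perfect fifth is C, so the target letter is C.
From Gb, a diminished fifth is 6 semitones down: C.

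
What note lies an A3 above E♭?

A third above E lands on the letter G.
An augmented third spans 5 semitones, so Eb moves to pitch class 8. On the letter G that is G#.

G#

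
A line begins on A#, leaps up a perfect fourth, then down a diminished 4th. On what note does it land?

A perfect fourth up from A# is D# (letter D, 5 semitones up).
A diminished fourth down from D# is A## (letter A, 4 semitones down).

A##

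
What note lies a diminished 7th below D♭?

D down a major seventh is Eb, so the target letter is E.
From Db, a diminished seventh is 9 semitones down: E.

E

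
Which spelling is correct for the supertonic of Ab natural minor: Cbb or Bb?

Each scale degree takes a distinct letter name. Degree 2 of a scale on A must use the letter B.
Bb and Cbb are enharmonically the same pitch, but only Bb uses the letter B, so it is the correct spelling here.

Bb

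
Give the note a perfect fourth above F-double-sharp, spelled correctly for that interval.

A fourth above F lands on the letter B.
A perfect fourth spans 5 semitones, so F## moves to pitch class 0. On the letter B that is B#.

B#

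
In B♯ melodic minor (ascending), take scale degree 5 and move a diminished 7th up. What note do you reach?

Scale degree 5 of B# melodic minor (ascending) is F##.
A diminished seventh (9 semitones) above F## lands on the letter E, giving E.

E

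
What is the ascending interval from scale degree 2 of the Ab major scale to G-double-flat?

diminished sixth

Scale degree 2 of Ab major is Bb.
Bb up to Gbb: letters B→G make it a sixth; 7 semitones makes it diminished.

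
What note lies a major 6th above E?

E up a major sixth is C#, so the target letter is C.
From E, a major sixth is 9 semitones up: C#.

C#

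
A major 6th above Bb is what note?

A sixth above B lands on the letter G.
A major sixth spans 9 semitones, so Bb moves to pitch class 7. On the letter G that is G.

G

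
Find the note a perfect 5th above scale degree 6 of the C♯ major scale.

Scale degree 6 of C# major is A#.
A perfect fifth (7 semitones) above A# lands on the letter E, giving E#.

E#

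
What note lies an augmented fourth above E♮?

A fourth above E lands on the letter A.
An augmented fourth spans 6 semitones, so E moves to pitch class 10. On the letter A that is A#.

A#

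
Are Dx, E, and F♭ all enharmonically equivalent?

Yes

D## is pitch class 4; E is pitch class 4; Fb is pitch class 4.
All spellings map to pitch class 4, so they are enharmonically equivalent.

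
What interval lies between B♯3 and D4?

diminished third

The letter names run B→D, a span of 2 letter steps, so the interval is some kind of third.
B# to D is 2 semitones. A major third is 4, so 2 makes it diminished.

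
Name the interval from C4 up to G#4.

augmented fifth

Counting letters C–D–E–F–G gives a fifth.
C→G# = 8 semitones, 1 wider than the perfect fifth (7), so augmented.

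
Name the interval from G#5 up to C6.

diminished fourth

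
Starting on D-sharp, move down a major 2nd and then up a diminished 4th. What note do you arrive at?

A major second down from D# is C# (letter C, 2 semitones down).
A diminished fourth up from C# is F (letter F, 4 semitones up).

F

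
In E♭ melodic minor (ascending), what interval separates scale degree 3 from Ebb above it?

Scale degree 3 of Eb melodic minor (ascending) is Gb.
Gb up to Ebb: letters G→E make it a sixth; 8 semitones makes it minor.

minor sixth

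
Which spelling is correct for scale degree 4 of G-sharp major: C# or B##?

C#

Each scale degree takes a distinct letter name. Degree 4 of a scale on G must use the letter C.
C# and B## are enharmonically the same pitch, but only C# uses the letter C, so it is the correct spelling here.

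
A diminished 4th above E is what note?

Ab

E up a perfect fourth is A, so the target letter is A.
From E, a diminished fourth is 4 semitones up: Ab.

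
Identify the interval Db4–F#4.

The letter names run D→F, a span of 2 letter steps, so the interval is some kind of third.
Db to F# is 5 semitones. A major third is 4, so 5 makes it augmented.

augmented third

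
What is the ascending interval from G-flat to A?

The letter names run G→A, a span of 1 letter step, so the interval is some kind of second.
Gb to A is 3 semitones. A major second is 2, so 3 makes it augmented.

augmented second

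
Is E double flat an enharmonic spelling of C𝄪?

Yes

Ebb is pitch class 2; C## is pitch class 2.
All spellings map to pitch class 2, so they are enharmonically equivalent.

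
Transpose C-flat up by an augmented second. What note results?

C up a major second is D, so the target letter is D.
From Cb, an augmented second is 3 semitones up: D.

D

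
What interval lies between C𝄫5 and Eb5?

augmented third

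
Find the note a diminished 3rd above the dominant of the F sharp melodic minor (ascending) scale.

The dominant of F# melodic minor (ascending) is C#.
A diminished third (2 semitones) above C# lands on the letter E, giving Eb.

Eb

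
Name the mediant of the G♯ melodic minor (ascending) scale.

Degree 3 takes the letter 2 steps above G, which is B.
In melodic minor (ascending), degree 3 sits 3 semitones above the tonic. G# + 3 semitones is pitch class 11, spelled on B as B.

B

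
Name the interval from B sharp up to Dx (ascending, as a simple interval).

major third

The letter names run B→D, a span of 2 letter steps, so the interval is some kind of third.
B# to D## is 4 semitones. A major third is 4, so 4 makes it major.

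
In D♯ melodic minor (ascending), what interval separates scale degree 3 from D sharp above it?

major sixth

Scale degree 3 of D# melodic minor (ascending) is F#.
F# up to D#: letters F→D make it a sixth; 9 semitones makes it major.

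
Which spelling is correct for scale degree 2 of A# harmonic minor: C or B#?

B#

Each scale degree takes a distinct letter name. Degree 2 of a scale on A must use the letter B.
B# and C are enharmonically the same pitch, but only B# uses the letter B, so it is the correct spelling here.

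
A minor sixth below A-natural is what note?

A sixth below A lands on the letter C.
A minor sixth spans 8 semitones, so A moves to pitch class 1. On the letter C that is C#.

C#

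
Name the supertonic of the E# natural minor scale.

F##

The E# natural minor scale runs E# F## G# A# B# C# D#.
Degree 2 is F##.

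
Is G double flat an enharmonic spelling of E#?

Gbb = pitch class 5 and E# = pitch class 5 — the same pitch class, so they are enharmonic equivalents.

Yes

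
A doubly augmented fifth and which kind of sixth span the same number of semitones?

major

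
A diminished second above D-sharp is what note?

A second above D lands on the letter E.
A diminished second spans 0 semitones, so D# moves to pitch class 3. On the letter E that is Eb.

Eb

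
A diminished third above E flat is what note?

Gbb

A third above E lands on the letter G.
A diminished third spans 2 semitones, so Eb moves to pitch class 5. On the letter G that is Gbb.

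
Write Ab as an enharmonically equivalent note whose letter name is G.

Plain G sits 1 semitone below Ab, so on the letter G the same pitch needs a sharp: G#.

G#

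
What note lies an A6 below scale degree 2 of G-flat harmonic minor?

Scale degree 2 of Gb harmonic minor is Ab.
An augmented sixth (10 semitones) below Ab lands on the letter C, giving Cbb.

Cbb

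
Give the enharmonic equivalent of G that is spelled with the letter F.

F##

G is pitch class 7. The letter F alone is pitch class 5.
To reach pitch class 7 from F requires an offset of +2 semitones, i.e. double sharp: F##.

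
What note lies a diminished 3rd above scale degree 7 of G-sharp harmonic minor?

Scale degree 7 of G# harmonic minor is F##.
A diminished third (2 semitones) above F## lands on the letter A, giving A.

A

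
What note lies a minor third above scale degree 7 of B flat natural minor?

Scale degree 7 of Bb natural minor is Ab.
A minor third (3 semitones) above Ab lands on the letter C, giving Cb.

Cb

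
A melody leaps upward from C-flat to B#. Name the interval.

doubly augmented seventh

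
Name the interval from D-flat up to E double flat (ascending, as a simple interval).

minor second

Counting letters D–E gives a second.
Db→Ebb = 1 semitone, 1 narrower than the major second (2), so minor.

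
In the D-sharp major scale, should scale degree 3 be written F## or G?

Each scale degree takes a distinct letter name. Degree 3 of a scale on D must use the letter F.
F## and G are enharmonically the same pitch, but only F## uses the letter F, so it is the correct spelling here.

F##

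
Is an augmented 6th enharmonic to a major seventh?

An augmented sixth spans 10 semitones; a major seventh spans 11.
The spans differ, so they are not enharmonic equivalents.

No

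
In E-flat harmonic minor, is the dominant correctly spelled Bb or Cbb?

Bb

Each scale degree takes a distinct letter name. Degree 5 of a scale on E must use the letter B.
Bb and Cbb are enharmonically the same pitch, but only Bb uses the letter B, so it is the correct spelling here.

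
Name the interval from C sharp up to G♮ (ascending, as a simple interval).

The letter names run C→G, a span of 4 letter steps, so the interval is some kind of fifth.
C# to G is 6 semitones. A perfect fifth is 7, so 6 makes it diminished.

diminished fifth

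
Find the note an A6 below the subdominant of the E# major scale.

The subdominant of E# major is A#.
An augmented sixth (10 semitones) below A# lands on the letter C, giving C.

C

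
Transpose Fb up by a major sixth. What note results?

Db

A sixth above F lands on the letter D.
A major sixth spans 9 semitones, so Fb moves to pitch class 1. On the letter D that is Db.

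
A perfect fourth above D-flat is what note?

Gb

D up a perfect fourth is G, so the target letter is G.
From Db, a perfect fourth is 5 semitones up: Gb.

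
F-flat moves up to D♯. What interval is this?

doubly augmented sixth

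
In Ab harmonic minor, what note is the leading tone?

The Ab harmonic minor scale runs Ab Bb Cb Db Eb Fb G.
Degree 7 is G.

G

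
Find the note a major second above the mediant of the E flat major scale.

A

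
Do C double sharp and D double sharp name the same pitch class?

C## is pitch class 2; D## is pitch class 4.
The pitch classes differ (2 vs. 4), so they are not enharmonic equivalents.

No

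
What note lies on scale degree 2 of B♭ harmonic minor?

C

The Bb harmonic minor scale runs Bb C Db Eb F Gb A.
Degree 2 is C.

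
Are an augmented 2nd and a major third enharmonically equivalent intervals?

An augmented second spans 3 semitones; a major third spans 4.
The spans differ, so they are not enharmonic equivalents.

No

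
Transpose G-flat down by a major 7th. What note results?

Abb

A seventh below G lands on the letter A.
A major seventh spans 11 semitones, so Gb moves to pitch class 7. On the letter A that is Abb.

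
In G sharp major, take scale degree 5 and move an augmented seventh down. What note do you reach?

Scale degree 5 of G# major is D#.
An augmented seventh (12 semitones) below D# lands on the letter E, giving Eb.

Eb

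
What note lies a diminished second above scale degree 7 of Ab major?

Scale degree 7 of Ab major is G.
A diminished second (0 semitones) above G lands on the letter A, giving Abb.

Abb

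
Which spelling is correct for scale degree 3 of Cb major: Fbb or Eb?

Each scale degree takes a distinct letter name. Degree 3 of a scale on C must use the letter E.
Eb and Fbb are enharmonically the same pitch, but only Eb uses the letter E, so it is the correct spelling here.

Eb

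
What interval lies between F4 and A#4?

augmented third

Counting letters F–G–A gives a third.
F→A# = 5 semitones, 1 wider than the major third (4), so augmented.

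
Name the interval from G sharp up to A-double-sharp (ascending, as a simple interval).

augmented second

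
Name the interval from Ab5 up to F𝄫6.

diminished sixth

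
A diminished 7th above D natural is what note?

D up a major seventh is C#, so the target letter is C.
From D, a diminished seventh is 9 semitones up: Cb.

Cb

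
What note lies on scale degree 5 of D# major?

A#

Degree 5 takes the letter 4 steps above D, which is A.
In major, degree 5 sits 7 semitones above the tonic. D# + 7 semitones is pitch class 10, spelled on A as A#.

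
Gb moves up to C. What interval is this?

The letter names run G→C, a span of 3 letter steps, so the interval is some kind of fourth.
Gb to C is 6 semitones. A perfect fourth is 5, so 6 makes it augmented.

augmented fourth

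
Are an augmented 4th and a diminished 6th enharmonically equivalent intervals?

No

An augmented fourth spans 6 semitones; a diminished sixth spans 7.
The spans differ, so they are not enharmonic equivalents.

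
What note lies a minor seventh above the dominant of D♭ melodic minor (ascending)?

The dominant of Db melodic minor (ascending) is Ab.
A minor seventh (10 semitones) above Ab lands on the letter G, giving Gb.

Gb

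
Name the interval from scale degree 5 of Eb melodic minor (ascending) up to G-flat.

minor sixth

Scale degree 5 of Eb melodic minor (ascending) is Bb.
Bb up to Gb: letters B→G make it a sixth; 8 semitones makes it minor.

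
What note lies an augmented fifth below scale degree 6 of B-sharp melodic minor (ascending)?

Scale degree 6 of B# melodic minor (ascending) is G##.
An augmented fifth (8 semitones) below G## lands on the letter C, giving C#.

C#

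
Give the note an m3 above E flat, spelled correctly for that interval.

Gb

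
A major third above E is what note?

G#

E up a major third is G#, so the target letter is G.
From E, a major third is 4 semitones up: G#.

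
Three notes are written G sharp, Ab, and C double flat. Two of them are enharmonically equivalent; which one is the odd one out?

Cbb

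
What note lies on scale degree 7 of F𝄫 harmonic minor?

Degree 7 takes the letter 6 steps above F, which is E.
In harmonic minor, degree 7 sits 11 semitones above the tonic. Fbb + 11 semitones is pitch class 2, spelled on E as Ebb.

Ebb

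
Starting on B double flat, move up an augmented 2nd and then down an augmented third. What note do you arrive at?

An augmented second up from Bbb is C (letter C, 3 semitones up).
An augmented third down from C is Abb (letter A, 5 semitones down).

Abb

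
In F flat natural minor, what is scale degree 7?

Ebb

Degree 7 takes the letter 6 steps above F, which is E.
In natural minor, degree 7 sits 10 semitones above the tonic. Fb + 10 semitones is pitch class 2, spelled on E as Ebb.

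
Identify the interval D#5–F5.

diminished third

Counting letters D–E–F gives a third.
D#→F = 2 semitones, 2 narrower than the major third (4), so diminished.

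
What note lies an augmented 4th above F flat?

Bb

F up a perfect fourth is Bb, so the target letter is B.
From Fb, an augmented fourth is 6 semitones up: Bb.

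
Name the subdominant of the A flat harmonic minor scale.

The Ab harmonic minor scale runs Ab Bb Cb Db Eb Fb G.
Degree 4 is Db.

Db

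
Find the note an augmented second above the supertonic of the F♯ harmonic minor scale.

The supertonic of F# harmonic minor is G#.
An augmented second (3 semitones) above G# lands on the letter A, giving A##.

A##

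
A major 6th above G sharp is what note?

E#

A sixth above G lands on the letter E.
A major sixth spans 9 semitones, so G# moves to pitch class 5. On the letter E that is E#.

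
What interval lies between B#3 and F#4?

diminished fifth

The letter names run B→F, a span of 4 letter steps, so the interval is some kind of fifth.
B# to F# is 6 semitones. A perfect fifth is 7, so 6 makes it diminished.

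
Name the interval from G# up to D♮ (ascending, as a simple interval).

diminished fifth

Counting letters G–A–B–C–D gives a fifth.
G#→D = 6 semitones, 1 narrower than the perfect fifth (7), so diminished.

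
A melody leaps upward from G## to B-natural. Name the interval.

The letter names run G→B, a span of 2 letter steps, so the interval is some kind of third.
G## to B is 2 semitones. A major third is 4, so 2 makes it diminished.

diminished third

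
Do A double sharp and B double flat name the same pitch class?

No

Two spellings are enharmonically equivalent only if they share a pitch class.
Here A## → 11, Bbb → 9; 9 ≠ 11, so they are not.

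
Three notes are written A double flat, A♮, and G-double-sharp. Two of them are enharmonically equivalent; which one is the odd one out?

Abb

In 12-tone equal temperament, enharmonic equivalents share a pitch class. Abb is pitch class 7; A is pitch class 9; G## is pitch class 9.
A and G## share pitch class 9, while Abb is pitch class 7.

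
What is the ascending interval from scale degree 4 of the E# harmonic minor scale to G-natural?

diminished seventh

Scale degree 4 of E# harmonic minor is A#.
A# up to G: letters A→G make it a seventh; 9 semitones makes it diminished.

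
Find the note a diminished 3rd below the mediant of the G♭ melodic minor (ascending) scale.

G

The mediant of Gb melodic minor (ascending) is Bbb.
A diminished third (2 semitones) below Bbb lands on the letter G, giving G.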